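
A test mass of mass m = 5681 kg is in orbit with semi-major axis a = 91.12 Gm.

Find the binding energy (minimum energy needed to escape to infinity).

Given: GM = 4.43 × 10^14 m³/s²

Convert to SI: a = 91.12 Gm = 9.112e+10 m.
Total orbital energy is E = −GMm/(2a); binding energy is E_bind = −E = GMm/(2a).
E_bind = 4.43e+14 · 5681 / (2 · 9.112e+10) J ≈ 1.381e+07 J = 13.81 MJ.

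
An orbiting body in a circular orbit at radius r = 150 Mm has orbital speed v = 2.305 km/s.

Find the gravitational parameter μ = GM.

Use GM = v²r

Convert to SI: r = 150 Mm = 1.5e+08 m; v = 2.305 km/s = 2305 m/s.
For a circular orbit v² = GM/r, so GM = v² · r.
GM = (2305)² · 1.5e+08 m³/s² ≈ 7.97e+14 m³/s² = 7.97 × 10^14 m³/s².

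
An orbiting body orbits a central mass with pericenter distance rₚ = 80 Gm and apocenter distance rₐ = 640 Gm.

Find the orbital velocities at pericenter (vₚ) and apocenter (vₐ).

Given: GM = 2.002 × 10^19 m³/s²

Convert to SI: rₚ = 80 Gm = 8e+10 m; rₐ = 640 Gm = 6.4e+11 m.
Use the vis-viva equation v² = GM(2/r − 1/a) with a = (rₚ + rₐ)/2 = (8e+10 + 6.4e+11)/2 = 3.6e+11 m.
vₚ = √(GM · (2/rₚ − 1/a)) = √(2.002e+19 · (2/8e+10 − 1/3.6e+11)) m/s ≈ 2.109e+04 m/s = 21.09 km/s.
vₐ = √(GM · (2/rₐ − 1/a)) = √(2.002e+19 · (2/6.4e+11 − 1/3.6e+11)) m/s ≈ 2637 m/s = 2.637 km/s.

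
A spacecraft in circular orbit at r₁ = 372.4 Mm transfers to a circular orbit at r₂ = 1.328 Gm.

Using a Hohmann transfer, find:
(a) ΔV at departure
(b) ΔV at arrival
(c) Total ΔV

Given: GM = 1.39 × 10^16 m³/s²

Convert to SI: r₁ = 372.4 Mm = 3.724e+08 m; r₂ = 1.328 Gm = 1.328e+09 m.
Transfer semi-major axis: a_t = (r₁ + r₂)/2 = (3.724e+08 + 1.328e+09)/2 = 8.502e+08 m.
Circular speeds: v₁ = √(GM/r₁) = 6109.46 m/s, v₂ = √(GM/r₂) = 3235.25 m/s.
Transfer speeds (vis-viva v² = GM(2/r − 1/a_t)): v₁ᵗ = 7635.56 m/s, v₂ᵗ = 2141.18 m/s.
(a) ΔV₁ = |v₁ᵗ − v₁| ≈ 1526 m/s = 1.526 km/s.
(b) ΔV₂ = |v₂ − v₂ᵗ| ≈ 1094 m/s = 1.094 km/s.
(c) ΔV_total = ΔV₁ + ΔV₂ ≈ 2620 m/s = 2.62 km/s.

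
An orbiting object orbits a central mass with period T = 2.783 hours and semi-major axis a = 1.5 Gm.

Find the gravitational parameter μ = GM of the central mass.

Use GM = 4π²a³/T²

Convert to SI: T = 2.783 hours = 10018.8 s; a = 1.5 Gm = 1.5e+09 m.
GM = 4π² · a³ / T².
GM = 4π² · (1.5e+09)³ / (10018.8)² m³/s² ≈ 1.327e+21 m³/s² = 1.327 × 10^21 m³/s².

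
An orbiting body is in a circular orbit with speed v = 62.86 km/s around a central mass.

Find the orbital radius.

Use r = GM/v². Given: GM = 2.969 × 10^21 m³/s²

Convert to SI: v = 62.86 km/s = 62860 m/s.
For a circular orbit, v² = GM / r, so r = GM / v².
r = 2.969e+21 / (62860)² m ≈ 7.514e+11 m = 7.514 × 10^11 m.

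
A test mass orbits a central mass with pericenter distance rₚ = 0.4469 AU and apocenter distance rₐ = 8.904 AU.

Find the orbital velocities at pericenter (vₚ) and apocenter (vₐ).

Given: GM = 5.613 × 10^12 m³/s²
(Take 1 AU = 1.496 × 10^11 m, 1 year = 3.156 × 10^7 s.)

Convert to SI: rₚ = 0.4469 AU = 6.68562e+10 m; rₐ = 8.904 AU = 1.33204e+12 m.
Use the vis-viva equation v² = GM(2/r − 1/a) with a = (rₚ + rₐ)/2 = (6.68562e+10 + 1.33204e+12)/2 = 6.99447e+11 m.
vₚ = √(GM · (2/rₚ − 1/a)) = √(5.613e+12 · (2/6.68562e+10 − 1/6.99447e+11)) m/s ≈ 12.64 m/s = 0.002668 AU/year.
vₐ = √(GM · (2/rₐ − 1/a)) = √(5.613e+12 · (2/1.33204e+12 − 1/6.99447e+11)) m/s ≈ 0.6346 m/s = 0.0001339 AU/year.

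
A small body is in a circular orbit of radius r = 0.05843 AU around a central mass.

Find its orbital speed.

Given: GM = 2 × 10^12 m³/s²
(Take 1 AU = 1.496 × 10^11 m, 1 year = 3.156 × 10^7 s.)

Convert to SI: r = 0.05843 AU = 8.74113e+09 m.
For a circular orbit, gravity supplies the centripetal force, so v = √(GM / r).
v = √(2e+12 / 8.74113e+09) m/s ≈ 15.13 m/s = 0.003191 AU/year.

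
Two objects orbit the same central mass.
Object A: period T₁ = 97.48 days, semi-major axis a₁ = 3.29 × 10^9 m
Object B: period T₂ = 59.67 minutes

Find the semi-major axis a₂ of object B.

Convert to SI: T₁ = 97.48 days = 8.42227e+06 s; T₂ = 59.67 minutes = 3580.2 s.
Kepler's third law: (T₁/T₂)² = (a₁/a₂)³ ⇒ a₂ = a₁ · (T₂/T₁)^(2/3).
T₂/T₁ = 3580.2 / 8.42227e+06 = 0.000425087.
a₂ = 3.29e+09 · (0.000425087)^(2/3) m ≈ 1.86e+07 m = 1.86 × 10^7 m.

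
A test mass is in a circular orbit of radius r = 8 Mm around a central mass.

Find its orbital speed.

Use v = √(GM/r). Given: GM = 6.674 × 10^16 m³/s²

Convert to SI: r = 8 Mm = 8e+06 m.
For a circular orbit, gravity supplies the centripetal force, so v = √(GM / r).
v = √(6.674e+16 / 8e+06) m/s ≈ 9.134e+04 m/s = 91.34 km/s.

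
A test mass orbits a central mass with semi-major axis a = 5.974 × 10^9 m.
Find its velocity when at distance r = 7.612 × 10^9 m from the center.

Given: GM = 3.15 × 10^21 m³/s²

Vis-viva: v = √(GM · (2/r − 1/a)).
2/r − 1/a = 2/7.612e+09 − 1/5.974e+09 = 9.5351e-11 m⁻¹.
v = √(3.15e+21 · 9.5351e-11) m/s ≈ 5.48e+05 m/s = 548 km/s.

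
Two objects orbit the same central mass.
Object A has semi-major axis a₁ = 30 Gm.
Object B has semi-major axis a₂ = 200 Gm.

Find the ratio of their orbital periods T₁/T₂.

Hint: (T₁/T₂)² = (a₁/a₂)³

Convert to SI: a₁ = 30 Gm = 3e+10 m; a₂ = 200 Gm = 2e+11 m.
From Kepler's third law, (T₁/T₂)² = (a₁/a₂)³, so T₁/T₂ = (a₁/a₂)^(3/2).
a₁/a₂ = 3e+10 / 2e+11 = 0.15.
T₁/T₂ = (0.15)^(3/2) ≈ 0.05809.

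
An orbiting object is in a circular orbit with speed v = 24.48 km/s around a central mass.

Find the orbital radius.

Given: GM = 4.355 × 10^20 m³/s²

Convert to SI: v = 24.48 km/s = 24480 m/s.
For a circular orbit, v² = GM / r, so r = GM / v².
r = 4.355e+20 / (24480)² m ≈ 7.267e+11 m = 7.267 × 10^11 m.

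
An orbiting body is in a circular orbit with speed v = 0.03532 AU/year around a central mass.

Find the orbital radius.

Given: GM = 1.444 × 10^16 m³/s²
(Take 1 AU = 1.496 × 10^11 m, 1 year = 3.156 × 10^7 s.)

Convert to SI: v = 0.03532 AU/year = 167.423 m/s.
For a circular orbit, v² = GM / r, so r = GM / v².
r = 1.444e+16 / (167.423)² m ≈ 5.152e+11 m = 3.444 AU.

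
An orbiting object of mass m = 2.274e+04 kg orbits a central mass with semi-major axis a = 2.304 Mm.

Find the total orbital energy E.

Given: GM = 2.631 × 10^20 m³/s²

Convert to SI: a = 2.304 Mm = 2.304e+06 m.
E = −GMm / (2a).
E = −2.631e+20 · 2.274e+04 / (2 · 2.304e+06) J ≈ -1.298e+18 J = -1.298 EJ.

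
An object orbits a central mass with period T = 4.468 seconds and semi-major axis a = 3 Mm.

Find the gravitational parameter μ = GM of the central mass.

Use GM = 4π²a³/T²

Convert to SI: a = 3 Mm = 3e+06 m.
GM = 4π² · a³ / T².
GM = 4π² · (3e+06)³ / (4.468)² m³/s² ≈ 5.339e+19 m³/s² = 5.339 × 10^19 m³/s².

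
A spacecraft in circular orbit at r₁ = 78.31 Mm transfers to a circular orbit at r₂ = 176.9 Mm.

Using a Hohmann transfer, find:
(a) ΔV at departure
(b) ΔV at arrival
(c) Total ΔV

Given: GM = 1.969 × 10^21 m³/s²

Convert to SI: r₁ = 78.31 Mm = 7.831e+07 m; r₂ = 176.9 Mm = 1.769e+08 m.
Transfer semi-major axis: a_t = (r₁ + r₂)/2 = (7.831e+07 + 1.769e+08)/2 = 1.27605e+08 m.
Circular speeds: v₁ = √(GM/r₁) = 5.01435e+06 m/s, v₂ = √(GM/r₂) = 3.33625e+06 m/s.
Transfer speeds (vis-viva v² = GM(2/r − 1/a_t)): v₁ᵗ = 5.90397e+06 m/s, v₂ᵗ = 2.61357e+06 m/s.
(a) ΔV₁ = |v₁ᵗ − v₁| ≈ 8.896e+05 m/s = 889.6 km/s.
(b) ΔV₂ = |v₂ − v₂ᵗ| ≈ 7.227e+05 m/s = 722.7 km/s.
(c) ΔV_total = ΔV₁ + ΔV₂ ≈ 1.612e+06 m/s = 1612 km/s.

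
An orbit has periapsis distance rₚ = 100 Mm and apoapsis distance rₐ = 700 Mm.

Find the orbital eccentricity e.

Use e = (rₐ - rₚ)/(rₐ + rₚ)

Convert to SI: rₚ = 100 Mm = 1e+08 m; rₐ = 700 Mm = 7e+08 m.
e = (rₐ − rₚ) / (rₐ + rₚ).
e = (7e+08 − 1e+08) / (7e+08 + 1e+08) = 6e+08 / 8e+08 ≈ 0.75.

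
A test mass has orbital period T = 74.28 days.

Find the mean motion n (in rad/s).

Convert to SI: T = 74.28 days = 6.41779e+06 s.
n = 2π / T.
n = 2π / 6.41779e+06 s ≈ 9.79e-07 rad/s.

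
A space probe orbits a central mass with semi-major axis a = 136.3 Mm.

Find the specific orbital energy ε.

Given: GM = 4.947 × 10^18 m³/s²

Convert to SI: a = 136.3 Mm = 1.363e+08 m.
ε = −GM / (2a).
ε = −4.947e+18 / (2 · 1.363e+08) J/kg ≈ -1.815e+10 J/kg = -18.15 GJ/kg.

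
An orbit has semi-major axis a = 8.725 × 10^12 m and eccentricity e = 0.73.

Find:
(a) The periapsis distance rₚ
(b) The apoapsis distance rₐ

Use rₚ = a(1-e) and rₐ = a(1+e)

(a) rₚ = a(1 − e) = 8.725e+12 · (1 − 0.73) = 8.725e+12 · 0.27 ≈ 2.356e+12 m = 2.356 × 10^12 m.
(b) rₐ = a(1 + e) = 8.725e+12 · (1 + 0.73) = 8.725e+12 · 1.73 ≈ 1.509e+13 m = 1.509 × 10^13 m.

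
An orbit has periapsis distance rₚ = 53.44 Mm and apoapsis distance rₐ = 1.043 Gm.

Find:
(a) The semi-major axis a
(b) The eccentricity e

Convert to SI: rₚ = 53.44 Mm = 5.344e+07 m; rₐ = 1.043 Gm = 1.043e+09 m.
(a) a = (rₚ + rₐ) / 2 = (5.344e+07 + 1.043e+09) / 2 ≈ 5.482e+08 m = 548.2 Mm.
(b) e = (rₐ − rₚ) / (rₐ + rₚ) = (1.043e+09 − 5.344e+07) / (1.043e+09 + 5.344e+07) ≈ 0.9025.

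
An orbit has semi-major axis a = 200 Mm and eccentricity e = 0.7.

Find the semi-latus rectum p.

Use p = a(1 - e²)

Convert to SI: a = 200 Mm = 2e+08 m.
p = a (1 − e²).
p = 2e+08 · (1 − (0.7)²) = 2e+08 · 0.51 ≈ 1.02e+08 m = 102 Mm.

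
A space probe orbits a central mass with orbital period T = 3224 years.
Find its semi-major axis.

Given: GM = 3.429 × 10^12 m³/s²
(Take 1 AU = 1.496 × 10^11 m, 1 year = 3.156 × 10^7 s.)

Convert to SI: T = 3224 years = 1.01749e+11 s.
Invert Kepler's third law: a = (GM · T² / (4π²))^(1/3).
Substituting T = 1.01749e+11 s and GM = 3.429e+12 m³/s²:
a = (3.429e+12 · (1.01749e+11)² / (4π²))^(1/3) m
a ≈ 9.652e+10 m = 0.6452 AU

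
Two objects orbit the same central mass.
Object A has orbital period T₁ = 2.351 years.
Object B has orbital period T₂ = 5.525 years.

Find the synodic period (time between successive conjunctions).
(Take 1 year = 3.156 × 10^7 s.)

Convert to SI: T₁ = 2.351 years = 7.41976e+07 s; T₂ = 5.525 years = 1.74369e+08 s.
T_syn = |T₁ · T₂ / (T₁ − T₂)|.
T_syn = |7.41976e+07 · 1.74369e+08 / (7.41976e+07 − 1.74369e+08)| s ≈ 1.292e+08 s = 4.092 years.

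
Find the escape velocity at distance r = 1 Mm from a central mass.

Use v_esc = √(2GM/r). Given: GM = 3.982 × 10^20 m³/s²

Convert to SI: r = 1 Mm = 1e+06 m.
Escape velocity comes from setting total energy to zero: ½v² − GM/r = 0 ⇒ v_esc = √(2GM / r).
v_esc = √(2 · 3.982e+20 / 1e+06) m/s ≈ 2.822e+07 m/s = 2.822e+04 km/s.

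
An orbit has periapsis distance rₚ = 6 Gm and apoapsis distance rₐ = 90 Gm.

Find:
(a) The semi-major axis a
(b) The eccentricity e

Convert to SI: rₚ = 6 Gm = 6e+09 m; rₐ = 90 Gm = 9e+10 m.
(a) a = (rₚ + rₐ) / 2 = (6e+09 + 9e+10) / 2 ≈ 4.8e+10 m = 48 Gm.
(b) e = (rₐ − rₚ) / (rₐ + rₚ) = (9e+10 − 6e+09) / (9e+10 + 6e+09) ≈ 0.875.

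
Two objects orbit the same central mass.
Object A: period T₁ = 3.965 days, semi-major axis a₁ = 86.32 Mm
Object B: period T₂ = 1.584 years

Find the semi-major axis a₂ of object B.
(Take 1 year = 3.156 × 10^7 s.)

Convert to SI: T₁ = 3.965 days = 342576 s; a₁ = 86.32 Mm = 8.632e+07 m; T₂ = 1.584 years = 4.9991e+07 s.
Kepler's third law: (T₁/T₂)² = (a₁/a₂)³ ⇒ a₂ = a₁ · (T₂/T₁)^(2/3).
T₂/T₁ = 4.9991e+07 / 342576 = 145.927.
a₂ = 8.632e+07 · (145.927)^(2/3) m ≈ 2.393e+09 m = 2.393 Gm.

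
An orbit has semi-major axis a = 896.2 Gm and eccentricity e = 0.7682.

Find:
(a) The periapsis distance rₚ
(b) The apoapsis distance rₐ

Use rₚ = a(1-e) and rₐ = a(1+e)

Convert to SI: a = 896.2 Gm = 8.962e+11 m.
(a) rₚ = a(1 − e) = 8.962e+11 · (1 − 0.7682) = 8.962e+11 · 0.2318 ≈ 2.077e+11 m = 207.7 Gm.
(b) rₐ = a(1 + e) = 8.962e+11 · (1 + 0.7682) = 8.962e+11 · 1.7682 ≈ 1.585e+12 m = 1.585 Tm.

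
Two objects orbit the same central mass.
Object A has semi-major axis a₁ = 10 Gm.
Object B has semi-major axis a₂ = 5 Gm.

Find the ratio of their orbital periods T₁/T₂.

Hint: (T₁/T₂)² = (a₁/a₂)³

Convert to SI: a₁ = 10 Gm = 1e+10 m; a₂ = 5 Gm = 5e+09 m.
From Kepler's third law, (T₁/T₂)² = (a₁/a₂)³, so T₁/T₂ = (a₁/a₂)^(3/2).
a₁/a₂ = 1e+10 / 5e+09 = 2.
T₁/T₂ = (2)^(3/2) ≈ 2.828.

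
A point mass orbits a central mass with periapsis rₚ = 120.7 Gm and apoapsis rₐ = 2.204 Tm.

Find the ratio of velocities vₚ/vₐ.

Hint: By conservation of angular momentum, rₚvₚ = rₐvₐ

Convert to SI: rₚ = 120.7 Gm = 1.207e+11 m; rₐ = 2.204 Tm = 2.204e+12 m.
Conservation of angular momentum gives rₚvₚ = rₐvₐ, so vₚ/vₐ = rₐ/rₚ.
vₚ/vₐ = 2.204e+12 / 1.207e+11 ≈ 18.26.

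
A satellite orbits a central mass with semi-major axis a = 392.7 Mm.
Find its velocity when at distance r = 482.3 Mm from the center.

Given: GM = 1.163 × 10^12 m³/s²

Convert to SI: a = 392.7 Mm = 3.927e+08 m; r = 482.3 Mm = 4.823e+08 m.
Vis-viva: v = √(GM · (2/r − 1/a)).
2/r − 1/a = 2/4.823e+08 − 1/3.927e+08 = 1.60032e-09 m⁻¹.
v = √(1.163e+12 · 1.60032e-09) m/s ≈ 43.14 m/s = 43.14 m/s.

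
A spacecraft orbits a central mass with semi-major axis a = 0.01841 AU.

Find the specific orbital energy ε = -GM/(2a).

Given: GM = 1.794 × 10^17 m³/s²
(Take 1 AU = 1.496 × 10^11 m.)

Convert to SI: a = 0.01841 AU = 2.75414e+09 m.
ε = −GM / (2a).
ε = −1.794e+17 / (2 · 2.75414e+09) J/kg ≈ -3.257e+07 J/kg = -32.57 MJ/kg.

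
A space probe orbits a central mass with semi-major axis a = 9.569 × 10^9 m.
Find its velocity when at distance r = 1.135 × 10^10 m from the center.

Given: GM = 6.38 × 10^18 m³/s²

Vis-viva: v = √(GM · (2/r − 1/a)).
2/r − 1/a = 2/1.135e+10 − 1/9.569e+09 = 7.17073e-11 m⁻¹.
v = √(6.38e+18 · 7.17073e-11) m/s ≈ 2.139e+04 m/s = 21.39 km/s.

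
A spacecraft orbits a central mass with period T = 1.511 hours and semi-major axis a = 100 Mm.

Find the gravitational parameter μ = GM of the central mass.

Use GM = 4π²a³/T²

Convert to SI: T = 1.511 hours = 5439.6 s; a = 100 Mm = 1e+08 m.
GM = 4π² · a³ / T².
GM = 4π² · (1e+08)³ / (5439.6)² m³/s² ≈ 1.334e+18 m³/s² = 1.334 × 10^18 m³/s².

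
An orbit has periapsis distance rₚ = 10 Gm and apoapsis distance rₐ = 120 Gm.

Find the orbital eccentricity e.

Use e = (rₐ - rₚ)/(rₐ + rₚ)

Convert to SI: rₚ = 10 Gm = 1e+10 m; rₐ = 120 Gm = 1.2e+11 m.
e = (rₐ − rₚ) / (rₐ + rₚ).
e = (1.2e+11 − 1e+10) / (1.2e+11 + 1e+10) = 1.1e+11 / 1.3e+11 ≈ 0.8462.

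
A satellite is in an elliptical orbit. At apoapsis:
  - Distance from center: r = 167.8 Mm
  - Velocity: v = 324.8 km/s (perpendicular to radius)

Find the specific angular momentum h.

Convert to SI: r = 167.8 Mm = 1.678e+08 m; v = 324.8 km/s = 324800 m/s.
With v perpendicular to r, h = r · v.
h = 1.678e+08 · 324800 m²/s ≈ 5.45e+13 m²/s.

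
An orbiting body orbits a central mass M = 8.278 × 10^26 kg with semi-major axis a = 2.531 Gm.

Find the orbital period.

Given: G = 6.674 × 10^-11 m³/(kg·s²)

Convert to SI: a = 2.531 Gm = 2.531e+09 m.
GM = G · M = 6.674e-11 · 8.278e+26 = 5.52474e+16 m³/s².
Kepler's third law: T = 2π √(a³ / GM).
Substituting a = 2.531e+09 m and GM = 5.52474e+16 m³/s²:
T = 2π √((2.531e+09)³ / 5.52474e+16) s
T ≈ 3.404e+06 s = 39.4 days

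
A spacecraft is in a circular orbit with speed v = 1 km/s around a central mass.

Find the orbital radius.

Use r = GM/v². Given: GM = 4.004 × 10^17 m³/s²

Convert to SI: v = 1 km/s = 1000 m/s.
For a circular orbit, v² = GM / r, so r = GM / v².
r = 4.004e+17 / (1000)² m ≈ 4.004e+11 m = 400.4 Gm.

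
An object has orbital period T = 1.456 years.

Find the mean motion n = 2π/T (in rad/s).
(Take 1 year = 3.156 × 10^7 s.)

Convert to SI: T = 1.456 years = 4.59514e+07 s.
n = 2π / T.
n = 2π / 4.59514e+07 s ≈ 1.367e-07 rad/s.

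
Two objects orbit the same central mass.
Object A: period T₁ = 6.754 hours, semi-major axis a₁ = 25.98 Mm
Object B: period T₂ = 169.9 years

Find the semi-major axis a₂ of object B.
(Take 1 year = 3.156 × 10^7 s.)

Convert to SI: T₁ = 6.754 hours = 24314.4 s; a₁ = 25.98 Mm = 2.598e+07 m; T₂ = 169.9 years = 5.36204e+09 s.
Kepler's third law: (T₁/T₂)² = (a₁/a₂)³ ⇒ a₂ = a₁ · (T₂/T₁)^(2/3).
T₂/T₁ = 5.36204e+09 / 24314.4 = 220530.
a₂ = 2.598e+07 · (220530)^(2/3) m ≈ 9.483e+10 m = 94.83 Gm.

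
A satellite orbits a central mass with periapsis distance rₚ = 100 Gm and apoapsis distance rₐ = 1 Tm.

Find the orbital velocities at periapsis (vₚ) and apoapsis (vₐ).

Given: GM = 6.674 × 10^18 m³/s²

Convert to SI: rₚ = 100 Gm = 1e+11 m; rₐ = 1 Tm = 1e+12 m.
Use the vis-viva equation v² = GM(2/r − 1/a) with a = (rₚ + rₐ)/2 = (1e+11 + 1e+12)/2 = 5.5e+11 m.
vₚ = √(GM · (2/rₚ − 1/a)) = √(6.674e+18 · (2/1e+11 − 1/5.5e+11)) m/s ≈ 1.102e+04 m/s = 11.02 km/s.
vₐ = √(GM · (2/rₐ − 1/a)) = √(6.674e+18 · (2/1e+12 − 1/5.5e+11)) m/s ≈ 1102 m/s = 1.102 km/s.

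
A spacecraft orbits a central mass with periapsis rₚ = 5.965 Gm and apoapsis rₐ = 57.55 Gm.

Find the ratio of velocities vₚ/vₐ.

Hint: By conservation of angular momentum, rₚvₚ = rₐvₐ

Convert to SI: rₚ = 5.965 Gm = 5.965e+09 m; rₐ = 57.55 Gm = 5.755e+10 m.
Conservation of angular momentum gives rₚvₚ = rₐvₐ, so vₚ/vₐ = rₐ/rₚ.
vₚ/vₐ = 5.755e+10 / 5.965e+09 ≈ 9.648.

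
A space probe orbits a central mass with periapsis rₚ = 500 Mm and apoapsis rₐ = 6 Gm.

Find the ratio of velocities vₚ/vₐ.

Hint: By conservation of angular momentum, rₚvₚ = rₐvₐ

Convert to SI: rₚ = 500 Mm = 5e+08 m; rₐ = 6 Gm = 6e+09 m.
Conservation of angular momentum gives rₚvₚ = rₐvₐ, so vₚ/vₐ = rₐ/rₚ.
vₚ/vₐ = 6e+09 / 5e+08 ≈ 12.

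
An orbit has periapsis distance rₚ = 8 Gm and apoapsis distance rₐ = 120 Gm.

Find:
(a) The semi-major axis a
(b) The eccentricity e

Convert to SI: rₚ = 8 Gm = 8e+09 m; rₐ = 120 Gm = 1.2e+11 m.
(a) a = (rₚ + rₐ) / 2 = (8e+09 + 1.2e+11) / 2 ≈ 6.4e+10 m = 64 Gm.
(b) e = (rₐ − rₚ) / (rₐ + rₚ) = (1.2e+11 − 8e+09) / (1.2e+11 + 8e+09) ≈ 0.875.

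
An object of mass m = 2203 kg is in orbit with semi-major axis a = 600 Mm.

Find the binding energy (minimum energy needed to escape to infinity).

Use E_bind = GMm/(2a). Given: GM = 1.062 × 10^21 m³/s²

Convert to SI: a = 600 Mm = 6e+08 m.
Total orbital energy is E = −GMm/(2a); binding energy is E_bind = −E = GMm/(2a).
E_bind = 1.062e+21 · 2203 / (2 · 6e+08) J ≈ 1.95e+15 J = 1.95 PJ.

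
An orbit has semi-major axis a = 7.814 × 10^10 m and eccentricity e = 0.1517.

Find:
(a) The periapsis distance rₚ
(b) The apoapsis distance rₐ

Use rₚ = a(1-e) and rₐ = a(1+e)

(a) rₚ = a(1 − e) = 7.814e+10 · (1 − 0.1517) = 7.814e+10 · 0.8483 ≈ 6.629e+10 m = 6.629 × 10^10 m.
(b) rₐ = a(1 + e) = 7.814e+10 · (1 + 0.1517) = 7.814e+10 · 1.1517 ≈ 8.999e+10 m = 8.999 × 10^10 m.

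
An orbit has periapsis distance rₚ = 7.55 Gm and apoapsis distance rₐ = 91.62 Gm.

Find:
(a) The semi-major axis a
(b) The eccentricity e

Convert to SI: rₚ = 7.55 Gm = 7.55e+09 m; rₐ = 91.62 Gm = 9.162e+10 m.
(a) a = (rₚ + rₐ) / 2 = (7.55e+09 + 9.162e+10) / 2 ≈ 4.958e+10 m = 49.59 Gm.
(b) e = (rₐ − rₚ) / (rₐ + rₚ) = (9.162e+10 − 7.55e+09) / (9.162e+10 + 7.55e+09) ≈ 0.8477.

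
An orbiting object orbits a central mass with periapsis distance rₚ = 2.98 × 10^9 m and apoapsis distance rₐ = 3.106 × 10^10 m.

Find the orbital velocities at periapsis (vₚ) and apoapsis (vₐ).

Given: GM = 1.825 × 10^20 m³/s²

Use the vis-viva equation v² = GM(2/r − 1/a) with a = (rₚ + rₐ)/2 = (2.98e+09 + 3.106e+10)/2 = 1.702e+10 m.
vₚ = √(GM · (2/rₚ − 1/a)) = √(1.825e+20 · (2/2.98e+09 − 1/1.702e+10)) m/s ≈ 3.343e+05 m/s = 334.3 km/s.
vₐ = √(GM · (2/rₐ − 1/a)) = √(1.825e+20 · (2/3.106e+10 − 1/1.702e+10)) m/s ≈ 3.207e+04 m/s = 32.07 km/s.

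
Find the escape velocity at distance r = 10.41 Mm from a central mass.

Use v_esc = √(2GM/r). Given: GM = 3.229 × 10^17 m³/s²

Convert to SI: r = 10.41 Mm = 1.041e+07 m.
Escape velocity comes from setting total energy to zero: ½v² − GM/r = 0 ⇒ v_esc = √(2GM / r).
v_esc = √(2 · 3.229e+17 / 1.041e+07) m/s ≈ 2.491e+05 m/s = 249.1 km/s.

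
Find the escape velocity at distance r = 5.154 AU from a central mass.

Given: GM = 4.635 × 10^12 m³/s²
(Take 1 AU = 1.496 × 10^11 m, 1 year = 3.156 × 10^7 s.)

Convert to SI: r = 5.154 AU = 7.71038e+11 m.
Escape velocity comes from setting total energy to zero: ½v² − GM/r = 0 ⇒ v_esc = √(2GM / r).
v_esc = √(2 · 4.635e+12 / 7.71038e+11) m/s ≈ 3.467 m/s = 0.0007315 AU/year.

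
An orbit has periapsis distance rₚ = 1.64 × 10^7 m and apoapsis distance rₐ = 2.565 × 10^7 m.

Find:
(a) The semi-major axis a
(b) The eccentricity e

(a) a = (rₚ + rₐ) / 2 = (1.64e+07 + 2.565e+07) / 2 ≈ 2.102e+07 m = 2.103 × 10^7 m.
(b) e = (rₐ − rₚ) / (rₐ + rₚ) = (2.565e+07 − 1.64e+07) / (2.565e+07 + 1.64e+07) ≈ 0.22.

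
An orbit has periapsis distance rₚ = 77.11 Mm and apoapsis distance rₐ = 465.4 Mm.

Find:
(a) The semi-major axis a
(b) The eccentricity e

Convert to SI: rₚ = 77.11 Mm = 7.711e+07 m; rₐ = 465.4 Mm = 4.654e+08 m.
(a) a = (rₚ + rₐ) / 2 = (7.711e+07 + 4.654e+08) / 2 ≈ 2.713e+08 m = 271.3 Mm.
(b) e = (rₐ − rₚ) / (rₐ + rₚ) = (4.654e+08 − 7.711e+07) / (4.654e+08 + 7.711e+07) ≈ 0.7157.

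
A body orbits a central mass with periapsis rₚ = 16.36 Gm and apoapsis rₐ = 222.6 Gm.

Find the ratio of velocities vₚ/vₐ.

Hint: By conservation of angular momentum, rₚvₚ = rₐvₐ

Convert to SI: rₚ = 16.36 Gm = 1.636e+10 m; rₐ = 222.6 Gm = 2.226e+11 m.
Conservation of angular momentum gives rₚvₚ = rₐvₐ, so vₚ/vₐ = rₐ/rₚ.
vₚ/vₐ = 2.226e+11 / 1.636e+10 ≈ 13.61.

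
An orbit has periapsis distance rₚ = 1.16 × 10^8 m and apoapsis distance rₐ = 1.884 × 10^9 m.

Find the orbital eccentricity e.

e = (rₐ − rₚ) / (rₐ + rₚ).
e = (1.884e+09 − 1.16e+08) / (1.884e+09 + 1.16e+08) = 1.768e+09 / 2e+09 ≈ 0.884.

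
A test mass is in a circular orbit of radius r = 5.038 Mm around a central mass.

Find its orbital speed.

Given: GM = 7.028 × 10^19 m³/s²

Convert to SI: r = 5.038 Mm = 5.038e+06 m.
For a circular orbit, gravity supplies the centripetal force, so v = √(GM / r).
v = √(7.028e+19 / 5.038e+06) m/s ≈ 3.735e+06 m/s = 3735 km/s.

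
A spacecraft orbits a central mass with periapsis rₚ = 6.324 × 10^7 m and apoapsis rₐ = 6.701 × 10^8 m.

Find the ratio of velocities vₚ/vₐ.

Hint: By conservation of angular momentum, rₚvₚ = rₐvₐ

Conservation of angular momentum gives rₚvₚ = rₐvₐ, so vₚ/vₐ = rₐ/rₚ.
vₚ/vₐ = 6.701e+08 / 6.324e+07 ≈ 10.6.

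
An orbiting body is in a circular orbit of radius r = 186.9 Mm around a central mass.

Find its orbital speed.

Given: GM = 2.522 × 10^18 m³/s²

Convert to SI: r = 186.9 Mm = 1.869e+08 m.
For a circular orbit, gravity supplies the centripetal force, so v = √(GM / r).
v = √(2.522e+18 / 1.869e+08) m/s ≈ 1.162e+05 m/s = 116.2 km/s.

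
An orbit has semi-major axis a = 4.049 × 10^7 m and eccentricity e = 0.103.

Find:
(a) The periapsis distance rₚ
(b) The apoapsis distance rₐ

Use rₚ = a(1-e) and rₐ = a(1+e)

(a) rₚ = a(1 − e) = 4.049e+07 · (1 − 0.103) = 4.049e+07 · 0.897 ≈ 3.632e+07 m = 3.632 × 10^7 m.
(b) rₐ = a(1 + e) = 4.049e+07 · (1 + 0.103) = 4.049e+07 · 1.103 ≈ 4.466e+07 m = 4.466 × 10^7 m.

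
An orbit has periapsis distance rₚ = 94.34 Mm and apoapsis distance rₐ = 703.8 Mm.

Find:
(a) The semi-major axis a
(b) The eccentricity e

Convert to SI: rₚ = 94.34 Mm = 9.434e+07 m; rₐ = 703.8 Mm = 7.038e+08 m.
(a) a = (rₚ + rₐ) / 2 = (9.434e+07 + 7.038e+08) / 2 ≈ 3.991e+08 m = 399.1 Mm.
(b) e = (rₐ − rₚ) / (rₐ + rₚ) = (7.038e+08 − 9.434e+07) / (7.038e+08 + 9.434e+07) ≈ 0.7636.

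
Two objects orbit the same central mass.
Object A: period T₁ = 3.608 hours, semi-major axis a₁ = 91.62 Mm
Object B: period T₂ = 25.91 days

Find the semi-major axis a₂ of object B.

Convert to SI: T₁ = 3.608 hours = 12988.8 s; a₁ = 91.62 Mm = 9.162e+07 m; T₂ = 25.91 days = 2.23862e+06 s.
Kepler's third law: (T₁/T₂)² = (a₁/a₂)³ ⇒ a₂ = a₁ · (T₂/T₁)^(2/3).
T₂/T₁ = 2.23862e+06 / 12988.8 = 172.35.
a₂ = 9.162e+07 · (172.35)^(2/3) m ≈ 2.837e+09 m = 2.837 Gm.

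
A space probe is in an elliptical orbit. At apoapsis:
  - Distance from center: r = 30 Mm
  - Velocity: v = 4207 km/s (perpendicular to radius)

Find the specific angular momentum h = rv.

Convert to SI: r = 30 Mm = 3e+07 m; v = 4207 km/s = 4.207e+06 m/s.
With v perpendicular to r, h = r · v.
h = 3e+07 · 4.207e+06 m²/s ≈ 1.262e+14 m²/s.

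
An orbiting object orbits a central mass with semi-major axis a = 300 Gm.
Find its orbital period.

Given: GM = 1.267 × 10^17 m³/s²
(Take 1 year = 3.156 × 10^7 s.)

Convert to SI: a = 300 Gm = 3e+11 m.
Kepler's third law: T = 2π √(a³ / GM).
Substituting a = 3e+11 m and GM = 1.267e+17 m³/s²:
T = 2π √((3e+11)³ / 1.267e+17) s
T ≈ 2.901e+09 s = 91.9 years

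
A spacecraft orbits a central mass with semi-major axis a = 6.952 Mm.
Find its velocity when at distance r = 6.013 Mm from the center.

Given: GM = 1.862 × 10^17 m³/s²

Convert to SI: a = 6.952 Mm = 6.952e+06 m; r = 6.013 Mm = 6.013e+06 m.
Vis-viva: v = √(GM · (2/r − 1/a)).
2/r − 1/a = 2/6.013e+06 − 1/6.952e+06 = 1.88769e-07 m⁻¹.
v = √(1.862e+17 · 1.88769e-07) m/s ≈ 1.875e+05 m/s = 187.5 km/s.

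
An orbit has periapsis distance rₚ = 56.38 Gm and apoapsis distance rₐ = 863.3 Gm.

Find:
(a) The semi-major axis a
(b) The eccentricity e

Convert to SI: rₚ = 56.38 Gm = 5.638e+10 m; rₐ = 863.3 Gm = 8.633e+11 m.
(a) a = (rₚ + rₐ) / 2 = (5.638e+10 + 8.633e+11) / 2 ≈ 4.598e+11 m = 459.8 Gm.
(b) e = (rₐ − rₚ) / (rₐ + rₚ) = (8.633e+11 − 5.638e+10) / (8.633e+11 + 5.638e+10) ≈ 0.8774.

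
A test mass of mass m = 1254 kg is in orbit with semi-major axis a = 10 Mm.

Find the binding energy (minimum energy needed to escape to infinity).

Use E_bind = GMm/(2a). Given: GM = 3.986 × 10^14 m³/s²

Convert to SI: a = 10 Mm = 1e+07 m.
Total orbital energy is E = −GMm/(2a); binding energy is E_bind = −E = GMm/(2a).
E_bind = 3.986e+14 · 1254 / (2 · 1e+07) J ≈ 2.499e+10 J = 24.99 GJ.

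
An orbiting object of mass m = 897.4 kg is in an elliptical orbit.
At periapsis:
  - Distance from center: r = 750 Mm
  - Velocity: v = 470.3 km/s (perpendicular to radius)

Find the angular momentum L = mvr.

Convert to SI: r = 750 Mm = 7.5e+08 m; v = 470.3 km/s = 470300 m/s.
Since v is perpendicular to r, L = m · v · r.
L = 897.4 · 470300 · 7.5e+08 kg·m²/s ≈ 3.165e+17 kg·m²/s.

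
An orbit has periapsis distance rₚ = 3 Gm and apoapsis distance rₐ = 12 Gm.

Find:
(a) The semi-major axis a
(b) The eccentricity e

Convert to SI: rₚ = 3 Gm = 3e+09 m; rₐ = 12 Gm = 1.2e+10 m.
(a) a = (rₚ + rₐ) / 2 = (3e+09 + 1.2e+10) / 2 ≈ 7.5e+09 m = 7.5 Gm.
(b) e = (rₐ − rₚ) / (rₐ + rₚ) = (1.2e+10 − 3e+09) / (1.2e+10 + 3e+09) ≈ 0.6.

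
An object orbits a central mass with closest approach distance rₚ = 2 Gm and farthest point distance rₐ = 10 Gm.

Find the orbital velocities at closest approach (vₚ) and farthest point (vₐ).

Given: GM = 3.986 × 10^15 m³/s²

Convert to SI: rₚ = 2 Gm = 2e+09 m; rₐ = 10 Gm = 1e+10 m.
Use the vis-viva equation v² = GM(2/r − 1/a) with a = (rₚ + rₐ)/2 = (2e+09 + 1e+10)/2 = 6e+09 m.
vₚ = √(GM · (2/rₚ − 1/a)) = √(3.986e+15 · (2/2e+09 − 1/6e+09)) m/s ≈ 1823 m/s = 1.823 km/s.
vₐ = √(GM · (2/rₐ − 1/a)) = √(3.986e+15 · (2/1e+10 − 1/6e+09)) m/s ≈ 364.5 m/s = 364.5 m/s.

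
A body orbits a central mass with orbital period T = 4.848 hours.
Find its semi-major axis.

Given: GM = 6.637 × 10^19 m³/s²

Convert to SI: T = 4.848 hours = 17452.8 s.
Invert Kepler's third law: a = (GM · T² / (4π²))^(1/3).
Substituting T = 17452.8 s and GM = 6.637e+19 m³/s²:
a = (6.637e+19 · (17452.8)² / (4π²))^(1/3) m
a ≈ 8e+08 m = 800 Mm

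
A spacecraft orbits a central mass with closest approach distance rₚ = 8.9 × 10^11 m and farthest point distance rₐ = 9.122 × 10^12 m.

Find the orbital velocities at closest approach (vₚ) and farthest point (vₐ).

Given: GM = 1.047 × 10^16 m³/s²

Use the vis-viva equation v² = GM(2/r − 1/a) with a = (rₚ + rₐ)/2 = (8.9e+11 + 9.122e+12)/2 = 5.006e+12 m.
vₚ = √(GM · (2/rₚ − 1/a)) = √(1.047e+16 · (2/8.9e+11 − 1/5.006e+12)) m/s ≈ 146.4 m/s = 146.4 m/s.
vₐ = √(GM · (2/rₐ − 1/a)) = √(1.047e+16 · (2/9.122e+12 − 1/5.006e+12)) m/s ≈ 14.28 m/s = 14.28 m/s.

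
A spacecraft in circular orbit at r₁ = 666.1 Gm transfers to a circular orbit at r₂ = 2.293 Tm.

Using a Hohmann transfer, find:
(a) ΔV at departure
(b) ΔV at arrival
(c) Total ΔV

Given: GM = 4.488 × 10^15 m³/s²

Convert to SI: r₁ = 666.1 Gm = 6.661e+11 m; r₂ = 2.293 Tm = 2.293e+12 m.
Transfer semi-major axis: a_t = (r₁ + r₂)/2 = (6.661e+11 + 2.293e+12)/2 = 1.47955e+12 m.
Circular speeds: v₁ = √(GM/r₁) = 82.0837 m/s, v₂ = √(GM/r₂) = 44.2409 m/s.
Transfer speeds (vis-viva v² = GM(2/r − 1/a_t)): v₁ᵗ = 102.187 m/s, v₂ᵗ = 29.6845 m/s.
(a) ΔV₁ = |v₁ᵗ − v₁| ≈ 20.1 m/s = 20.1 m/s.
(b) ΔV₂ = |v₂ − v₂ᵗ| ≈ 14.56 m/s = 14.56 m/s.
(c) ΔV_total = ΔV₁ + ΔV₂ ≈ 34.66 m/s = 34.66 m/s.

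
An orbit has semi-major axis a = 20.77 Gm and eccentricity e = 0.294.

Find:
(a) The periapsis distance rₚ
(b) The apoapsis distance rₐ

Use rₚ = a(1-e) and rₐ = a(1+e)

Convert to SI: a = 20.77 Gm = 2.077e+10 m.
(a) rₚ = a(1 − e) = 2.077e+10 · (1 − 0.294) = 2.077e+10 · 0.706 ≈ 1.466e+10 m = 14.66 Gm.
(b) rₐ = a(1 + e) = 2.077e+10 · (1 + 0.294) = 2.077e+10 · 1.294 ≈ 2.688e+10 m = 26.88 Gm.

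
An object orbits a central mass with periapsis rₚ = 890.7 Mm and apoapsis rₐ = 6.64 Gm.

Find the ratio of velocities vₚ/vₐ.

Convert to SI: rₚ = 890.7 Mm = 8.907e+08 m; rₐ = 6.64 Gm = 6.64e+09 m.
Conservation of angular momentum gives rₚvₚ = rₐvₐ, so vₚ/vₐ = rₐ/rₚ.
vₚ/vₐ = 6.64e+09 / 8.907e+08 ≈ 7.455.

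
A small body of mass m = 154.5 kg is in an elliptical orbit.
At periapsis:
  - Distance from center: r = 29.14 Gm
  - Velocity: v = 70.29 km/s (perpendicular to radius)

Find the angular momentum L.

Convert to SI: r = 29.14 Gm = 2.914e+10 m; v = 70.29 km/s = 70290 m/s.
Since v is perpendicular to r, L = m · v · r.
L = 154.5 · 70290 · 2.914e+10 kg·m²/s ≈ 3.165e+17 kg·m²/s.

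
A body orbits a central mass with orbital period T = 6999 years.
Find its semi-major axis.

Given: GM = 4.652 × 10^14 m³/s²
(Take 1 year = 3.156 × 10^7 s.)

Convert to SI: T = 6999 years = 2.20888e+11 s.
Invert Kepler's third law: a = (GM · T² / (4π²))^(1/3).
Substituting T = 2.20888e+11 s and GM = 4.652e+14 m³/s²:
a = (4.652e+14 · (2.20888e+11)² / (4π²))^(1/3) m
a ≈ 8.315e+11 m = 8.315 × 10^11 m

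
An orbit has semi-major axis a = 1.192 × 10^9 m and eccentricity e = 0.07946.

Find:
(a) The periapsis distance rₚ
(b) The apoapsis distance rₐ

(a) rₚ = a(1 − e) = 1.192e+09 · (1 − 0.07946) = 1.192e+09 · 0.92054 ≈ 1.097e+09 m = 1.097 × 10^9 m.
(b) rₐ = a(1 + e) = 1.192e+09 · (1 + 0.07946) = 1.192e+09 · 1.07946 ≈ 1.287e+09 m = 1.287 × 10^9 m.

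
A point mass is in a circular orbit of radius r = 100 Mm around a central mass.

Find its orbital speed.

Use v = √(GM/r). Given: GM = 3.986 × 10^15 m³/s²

Convert to SI: r = 100 Mm = 1e+08 m.
For a circular orbit, gravity supplies the centripetal force, so v = √(GM / r).
v = √(3.986e+15 / 1e+08) m/s ≈ 6313 m/s = 6.313 km/s.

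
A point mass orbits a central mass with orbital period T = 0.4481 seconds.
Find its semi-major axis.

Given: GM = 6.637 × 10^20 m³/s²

Invert Kepler's third law: a = (GM · T² / (4π²))^(1/3).
Substituting T = 0.4481 s and GM = 6.637e+20 m³/s²:
a = (6.637e+20 · (0.4481)² / (4π²))^(1/3) m
a ≈ 1.5e+06 m = 1.5 Mm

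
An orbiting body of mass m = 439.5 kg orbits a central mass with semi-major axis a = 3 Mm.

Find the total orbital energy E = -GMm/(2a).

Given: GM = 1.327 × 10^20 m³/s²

Convert to SI: a = 3 Mm = 3e+06 m.
E = −GMm / (2a).
E = −1.327e+20 · 439.5 / (2 · 3e+06) J ≈ -9.72e+15 J = -9.72 PJ.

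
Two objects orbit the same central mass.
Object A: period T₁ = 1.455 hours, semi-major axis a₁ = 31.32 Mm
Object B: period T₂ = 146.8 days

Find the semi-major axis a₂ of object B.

Convert to SI: T₁ = 1.455 hours = 5238 s; a₁ = 31.32 Mm = 3.132e+07 m; T₂ = 146.8 days = 1.26835e+07 s.
Kepler's third law: (T₁/T₂)² = (a₁/a₂)³ ⇒ a₂ = a₁ · (T₂/T₁)^(2/3).
T₂/T₁ = 1.26835e+07 / 5238 = 2421.44.
a₂ = 3.132e+07 · (2421.44)^(2/3) m ≈ 5.648e+09 m = 5.648 Gm.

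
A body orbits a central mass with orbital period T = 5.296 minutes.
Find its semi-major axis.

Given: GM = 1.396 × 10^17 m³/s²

Convert to SI: T = 5.296 minutes = 317.76 s.
Invert Kepler's third law: a = (GM · T² / (4π²))^(1/3).
Substituting T = 317.76 s and GM = 1.396e+17 m³/s²:
a = (1.396e+17 · (317.76)² / (4π²))^(1/3) m
a ≈ 7.094e+06 m = 7.094 Mm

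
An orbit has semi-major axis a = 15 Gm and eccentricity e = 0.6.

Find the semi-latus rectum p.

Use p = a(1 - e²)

Convert to SI: a = 15 Gm = 1.5e+10 m.
p = a (1 − e²).
p = 1.5e+10 · (1 − (0.6)²) = 1.5e+10 · 0.64 ≈ 9.6e+09 m = 9.6 Gm.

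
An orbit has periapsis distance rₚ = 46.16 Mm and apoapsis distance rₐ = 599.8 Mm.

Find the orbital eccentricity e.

Convert to SI: rₚ = 46.16 Mm = 4.616e+07 m; rₐ = 599.8 Mm = 5.998e+08 m.
e = (rₐ − rₚ) / (rₐ + rₚ).
e = (5.998e+08 − 4.616e+07) / (5.998e+08 + 4.616e+07) = 5.5364e+08 / 6.4596e+08 ≈ 0.8571.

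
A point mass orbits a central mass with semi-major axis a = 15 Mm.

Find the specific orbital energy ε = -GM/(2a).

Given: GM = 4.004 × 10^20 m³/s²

Convert to SI: a = 15 Mm = 1.5e+07 m.
ε = −GM / (2a).
ε = −4.004e+20 / (2 · 1.5e+07) J/kg ≈ -1.335e+13 J/kg = -1.335e+04 GJ/kg.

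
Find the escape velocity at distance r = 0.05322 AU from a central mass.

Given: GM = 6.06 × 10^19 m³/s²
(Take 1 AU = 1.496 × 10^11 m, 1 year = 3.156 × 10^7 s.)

Convert to SI: r = 0.05322 AU = 7.96171e+09 m.
Escape velocity comes from setting total energy to zero: ½v² − GM/r = 0 ⇒ v_esc = √(2GM / r).
v_esc = √(2 · 6.06e+19 / 7.96171e+09) m/s ≈ 1.234e+05 m/s = 26.03 AU/year.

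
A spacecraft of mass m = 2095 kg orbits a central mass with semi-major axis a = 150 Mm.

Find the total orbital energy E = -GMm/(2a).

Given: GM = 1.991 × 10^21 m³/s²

Convert to SI: a = 150 Mm = 1.5e+08 m.
E = −GMm / (2a).
E = −1.991e+21 · 2095 / (2 · 1.5e+08) J ≈ -1.39e+16 J = -13.9 PJ.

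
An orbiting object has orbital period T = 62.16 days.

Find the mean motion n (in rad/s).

Convert to SI: T = 62.16 days = 5.37062e+06 s.
n = 2π / T.
n = 2π / 5.37062e+06 s ≈ 1.17e-06 rad/s.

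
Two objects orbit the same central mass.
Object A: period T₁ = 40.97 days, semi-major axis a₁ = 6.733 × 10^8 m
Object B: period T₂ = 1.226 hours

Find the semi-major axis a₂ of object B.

Convert to SI: T₁ = 40.97 days = 3.53981e+06 s; T₂ = 1.226 hours = 4413.6 s.
Kepler's third law: (T₁/T₂)² = (a₁/a₂)³ ⇒ a₂ = a₁ · (T₂/T₁)^(2/3).
T₂/T₁ = 4413.6 / 3.53981e+06 = 0.00124685.
a₂ = 6.733e+08 · (0.00124685)^(2/3) m ≈ 7.8e+06 m = 7.8 × 10^6 m.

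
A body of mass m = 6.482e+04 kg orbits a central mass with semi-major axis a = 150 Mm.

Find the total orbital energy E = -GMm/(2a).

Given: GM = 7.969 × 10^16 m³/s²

Convert to SI: a = 150 Mm = 1.5e+08 m.
E = −GMm / (2a).
E = −7.969e+16 · 6.482e+04 / (2 · 1.5e+08) J ≈ -1.722e+13 J = -17.22 TJ.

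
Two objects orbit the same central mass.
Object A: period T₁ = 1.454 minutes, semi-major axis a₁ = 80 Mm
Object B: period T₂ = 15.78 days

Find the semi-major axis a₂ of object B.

Convert to SI: T₁ = 1.454 minutes = 87.24 s; a₁ = 80 Mm = 8e+07 m; T₂ = 15.78 days = 1.36339e+06 s.
Kepler's third law: (T₁/T₂)² = (a₁/a₂)³ ⇒ a₂ = a₁ · (T₂/T₁)^(2/3).
T₂/T₁ = 1.36339e+06 / 87.24 = 15628.1.
a₂ = 8e+07 · (15628.1)^(2/3) m ≈ 5.001e+10 m = 50.01 Gm.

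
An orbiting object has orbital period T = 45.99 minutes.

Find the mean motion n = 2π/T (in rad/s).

Convert to SI: T = 45.99 minutes = 2759.4 s.
n = 2π / T.
n = 2π / 2759.4 s ≈ 0.002277 rad/s.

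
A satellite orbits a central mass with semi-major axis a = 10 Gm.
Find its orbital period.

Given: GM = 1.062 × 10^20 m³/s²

Convert to SI: a = 10 Gm = 1e+10 m.
Kepler's third law: T = 2π √(a³ / GM).
Substituting a = 1e+10 m and GM = 1.062e+20 m³/s²:
T = 2π √((1e+10)³ / 1.062e+20) s
T ≈ 6.097e+05 s = 7.057 days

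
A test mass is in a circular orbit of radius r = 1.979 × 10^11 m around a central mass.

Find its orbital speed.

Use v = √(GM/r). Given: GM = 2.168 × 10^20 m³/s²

For a circular orbit, gravity supplies the centripetal force, so v = √(GM / r).
v = √(2.168e+20 / 1.979e+11) m/s ≈ 3.31e+04 m/s = 33.1 km/s.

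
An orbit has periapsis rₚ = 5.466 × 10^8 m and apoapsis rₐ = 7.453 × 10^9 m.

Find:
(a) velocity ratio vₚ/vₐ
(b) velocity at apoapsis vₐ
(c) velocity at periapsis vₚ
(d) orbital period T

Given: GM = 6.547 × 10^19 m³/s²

(a) Conservation of angular momentum (rₚvₚ = rₐvₐ) gives vₚ/vₐ = rₐ/rₚ = 7.453e+09/5.466e+08 ≈ 13.64
(b) With a = (rₚ + rₐ)/2 = 3.9998e+09 m, vₐ = √(GM (2/rₐ − 1/a)) = √(6.547e+19 · (2/7.453e+09 − 1/3.9998e+09)) m/s ≈ 3.465e+04 m/s
(c) With a = (rₚ + rₐ)/2 = 3.9998e+09 m, vₚ = √(GM (2/rₚ − 1/a)) = √(6.547e+19 · (2/5.466e+08 − 1/3.9998e+09)) m/s ≈ 4.724e+05 m/s
(d) With a = (rₚ + rₐ)/2 = 3.9998e+09 m, T = 2π √(a³/GM) = 2π √((3.9998e+09)³/6.547e+19) s ≈ 1.964e+05 s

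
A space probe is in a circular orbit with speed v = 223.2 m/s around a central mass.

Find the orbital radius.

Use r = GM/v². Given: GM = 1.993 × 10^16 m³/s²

For a circular orbit, v² = GM / r, so r = GM / v².
r = 1.993e+16 / (223.2)² m ≈ 4.001e+11 m = 400.1 Gm.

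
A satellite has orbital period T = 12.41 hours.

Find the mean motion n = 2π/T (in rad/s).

Convert to SI: T = 12.41 hours = 44676 s.
n = 2π / T.
n = 2π / 44676 s ≈ 0.0001406 rad/s.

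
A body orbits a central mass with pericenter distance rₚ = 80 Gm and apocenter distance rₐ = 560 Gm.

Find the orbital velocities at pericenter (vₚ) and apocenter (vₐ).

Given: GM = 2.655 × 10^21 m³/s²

Convert to SI: rₚ = 80 Gm = 8e+10 m; rₐ = 560 Gm = 5.6e+11 m.
Use the vis-viva equation v² = GM(2/r − 1/a) with a = (rₚ + rₐ)/2 = (8e+10 + 5.6e+11)/2 = 3.2e+11 m.
vₚ = √(GM · (2/rₚ − 1/a)) = √(2.655e+21 · (2/8e+10 − 1/3.2e+11)) m/s ≈ 2.41e+05 m/s = 241 km/s.
vₐ = √(GM · (2/rₐ − 1/a)) = √(2.655e+21 · (2/5.6e+11 − 1/3.2e+11)) m/s ≈ 3.443e+04 m/s = 34.43 km/s.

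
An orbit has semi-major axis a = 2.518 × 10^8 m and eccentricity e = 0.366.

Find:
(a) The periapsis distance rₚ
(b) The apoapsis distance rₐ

(a) rₚ = a(1 − e) = 2.518e+08 · (1 − 0.366) = 2.518e+08 · 0.634 ≈ 1.596e+08 m = 1.596 × 10^8 m.
(b) rₐ = a(1 + e) = 2.518e+08 · (1 + 0.366) = 2.518e+08 · 1.366 ≈ 3.44e+08 m = 3.44 × 10^8 m.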